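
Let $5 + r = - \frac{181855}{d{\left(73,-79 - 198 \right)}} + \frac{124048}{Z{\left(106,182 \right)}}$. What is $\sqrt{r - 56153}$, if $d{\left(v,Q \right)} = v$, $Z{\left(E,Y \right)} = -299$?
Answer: $\frac{i \sqrt{28139167919005}}{21827} \approx 243.03 i$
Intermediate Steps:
$r = - \frac{63539284}{21827}$ ($r = -5 + \left(- \frac{181855}{73} + \frac{124048}{-299}\right) = -5 + \left(\left(-181855\right) \frac{1}{73} + 124048 \left(- \frac{1}{299}\right)\right) = -5 - \frac{63430149}{21827} = - \frac{63539284}{21827} \approx -2911.0$)
$\sqrt{r - 56153} = \sqrt{- \frac{63539284}{21827} - 56153} = \sqrt{- \frac{1289190815}{21827}} = \frac{i \sqrt{28139167919005}}{21827}$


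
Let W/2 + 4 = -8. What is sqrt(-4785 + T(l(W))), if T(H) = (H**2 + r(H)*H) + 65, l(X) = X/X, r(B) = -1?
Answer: 4*I*sqrt(295) ≈ 68.702*I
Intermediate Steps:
W = -24 (W = -8 + 2*(-8) = -8 - 16 = -24)
l(X) = 1
T(H) = 65 + H**2 - H (T(H) = (H**2 - H) + 65 = 65 + H**2 - H)
sqrt(-4785 + T(l(W))) = sqrt(-4785 + (65 + 1**2 - 1*1)) = sqrt(-4785 + (65 + 1 - 1)) = sqrt(-4785 + 65) = sqrt(-4720) = 4*I*sqrt(295)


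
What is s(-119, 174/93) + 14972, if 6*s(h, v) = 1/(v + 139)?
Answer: 392296375/26202 ≈ 14972.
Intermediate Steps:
s(h, v) = 1/(6*(139 + v)) (s(h, v) = 1/(6*(v + 139)) = 1/(6*(139 + v)))
s(-119, 174/93) + 14972 = 1/(6*(139 + 174/93)) + 14972 = 1/(6*(139 + 174*(1/93))) + 14972 = 1/(6*(139 + 58/31)) + 14972 = 1/(6*(4367/31)) + 14972 = (⅙)*(31/4367) + 14972 = 31/26202 + 14972 = 392296375/26202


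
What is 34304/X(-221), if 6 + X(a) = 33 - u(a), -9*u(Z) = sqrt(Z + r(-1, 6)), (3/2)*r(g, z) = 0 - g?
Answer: 14066784/11113 - 19296*I*sqrt(1983)/11113 ≈ 1265.8 - 77.321*I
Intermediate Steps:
r(g, z) = -2*g/3 (r(g, z) = 2*(0 - g)/3 = 2*(-g)/3 = -2*g/3)
u(Z) = -sqrt(2/3 + Z)/9 (u(Z) = -sqrt(Z - 2/3*(-1))/9 = -sqrt(Z + 2/3)/9 = -sqrt(2/3 + Z)/9)
X(a) = 27 + sqrt(6 + 9*a)/27 (X(a) = -6 + (33 - (-1)*sqrt(6 + 9*a)/27) = -6 + (33 + sqrt(6 + 9*a)/27) = 27 + sqrt(6 + 9*a)/27)
34304/X(-221) = 34304/(27 + sqrt(6 + 9*(-221))/27) = 34304/(27 + sqrt(6 - 1989)/27) = 34304/(27 + sqrt(-1983)/27) = 34304/(27 + (I*sqrt(1983))/27) = 34304/(27 + I*sqrt(1983)/27)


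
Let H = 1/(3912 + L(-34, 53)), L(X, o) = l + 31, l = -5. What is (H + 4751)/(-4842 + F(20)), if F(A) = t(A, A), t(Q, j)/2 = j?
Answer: -2672777/2701468 ≈ -0.98938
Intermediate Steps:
t(Q, j) = 2*j
F(A) = 2*A
L(X, o) = 26 (L(X, o) = -5 + 31 = 26)
H = 1/3938 (H = 1/(3912 + 26) = 1/3938 ≈ 0.00025394)
(H + 4751)/(-4842 + F(20)) = (1/3938 + 4751)/(-4842 + 2*20) = 18709439/(3938*(-4842 + 40)) = (18709439/3938)/(-4802) = (18709439/3938)*(-1/4802) = -2672777/2701468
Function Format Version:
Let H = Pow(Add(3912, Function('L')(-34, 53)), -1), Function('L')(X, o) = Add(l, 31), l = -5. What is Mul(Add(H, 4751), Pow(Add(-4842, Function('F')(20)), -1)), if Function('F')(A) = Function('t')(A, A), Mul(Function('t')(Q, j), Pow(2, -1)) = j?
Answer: Rational(-2672777, 2701468) ≈ -0.98938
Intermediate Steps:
Function('t')(Q, j) = Mul(2, j)
Function('F')(A) = Mul(2, A)
Function('L')(X, o) = 26 (Function('L')(X, o) = Add(-5, 31) = 26)
H = Rational(1, 3938) (H = Pow(Add(3912, 26), -1) = Pow(3938, -1) = Rational(1, 3938) ≈ 0.00025394)
Mul(Add(H, 4751), Pow(Add(-4842, Function('F')(20)), -1)) = Mul(Add(Rational(1, 3938), 4751), Pow(Add(-4842, Mul(2, 20)), -1)) = Mul(Rational(18709439, 3938), Pow(Add(-4842, 40), -1)) = Mul(Rational(18709439, 3938), Pow(-4802, -1)) = Mul(Rational(18709439, 3938), Rational(-1, 4802)) = Rational(-2672777, 2701468)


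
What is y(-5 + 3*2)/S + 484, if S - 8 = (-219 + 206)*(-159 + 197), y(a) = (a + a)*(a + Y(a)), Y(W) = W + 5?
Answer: 117605/243 ≈ 483.97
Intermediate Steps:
Y(W) = 5 + W
y(a) = 2*a*(5 + 2*a) (y(a) = (a + a)*(a + (5 + a)) = (2*a)*(5 + 2*a) = 2*a*(5 + 2*a))
S = -486 (S = 8 + (-219 + 206)*(-159 + 197) = 8 - 13*38 = 8 - 494 = -486)
y(-5 + 3*2)/S + 484 = (2*(-5 + 3*2)*(5 + 2*(-5 + 3*2)))/(-486) + 484 = (2*(-5 + 6)*(5 + 2*(-5 + 6)))*(-1/486) + 484 = (2*1*(5 + 2*1))*(-1/486) + 484 = (2*1*(5 + 2))*(-1/486) + 484 = (2*1*7)*(-1/486) + 484 = 14*(-1/486) + 484 = -7/243 + 484 = 117605/243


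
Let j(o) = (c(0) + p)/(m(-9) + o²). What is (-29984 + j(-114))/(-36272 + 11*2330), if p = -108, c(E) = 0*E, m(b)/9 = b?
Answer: 21513526/7635635 ≈ 2.8175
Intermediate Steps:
m(b) = 9*b
c(E) = 0
j(o) = -108/(-81 + o²) (j(o) = (0 - 108)/(9*(-9) + o²) = -108/(-81 + o²))
(-29984 + j(-114))/(-36272 + 11*2330) = (-29984 - 108/(-81 + (-114)²))/(-36272 + 11*2330) = (-29984 - 108/(-81 + 12996))/(-36272 + 25630) = (-29984 - 108/12915)/(-10642) = (-29984 - 108*1/12915)*(-1/10642) = (-29984 - 12/1435)*(-1/10642) = -43027052/1435*(-1/10642) = 21513526/7635635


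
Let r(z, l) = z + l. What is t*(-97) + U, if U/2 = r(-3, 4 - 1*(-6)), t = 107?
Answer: -10365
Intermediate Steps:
r(z, l) = l + z
U = 14 (U = 2*((4 - 1*(-6)) - 3) = 2*((4 + 6) - 3) = 2*(10 - 3) = 2*7 = 14)
t*(-97) + U = 107*(-97) + 14 = -10379 + 14 = -10365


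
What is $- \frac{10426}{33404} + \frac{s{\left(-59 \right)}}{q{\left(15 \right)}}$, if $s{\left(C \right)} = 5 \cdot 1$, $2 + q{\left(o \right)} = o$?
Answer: $\frac{15741}{217126} \approx 0.072497$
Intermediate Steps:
$q{\left(o \right)} = -2 + o$
$s{\left(C \right)} = 5$
$- \frac{10426}{33404} + \frac{s{\left(-59 \right)}}{q{\left(15 \right)}} = - \frac{10426}{33404} + \frac{5}{-2 + 15} = \left(-10426\right) \frac{1}{33404} + \frac{5}{13} = - \frac{5213}{16702} + 5 \cdot \frac{1}{13} = - \frac{5213}{16702} + \frac{5}{13} = \frac{15741}{217126}$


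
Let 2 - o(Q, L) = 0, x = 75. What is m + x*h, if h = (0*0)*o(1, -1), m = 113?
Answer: 113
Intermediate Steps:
o(Q, L) = 2 (o(Q, L) = 2 - 1*0 = 2 + 0 = 2)
h = 0 (h = (0*0)*2 = 0*2 = 0)
m + x*h = 113 + 75*0 = 113 + 0 = 113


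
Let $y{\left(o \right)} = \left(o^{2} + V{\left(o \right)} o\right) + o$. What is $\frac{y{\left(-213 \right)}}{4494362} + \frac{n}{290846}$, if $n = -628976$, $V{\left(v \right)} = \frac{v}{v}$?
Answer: $- \frac{1406887170767}{653583605126} \approx -2.1526$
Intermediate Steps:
$V{\left(v \right)} = 1$
$y{\left(o \right)} = o^{2} + 2 o$ ($y{\left(o \right)} = \left(o^{2} + 1 o\right) + o = \left(o^{2} + o\right) + o = \left(o + o^{2}\right) + o = o^{2} + 2 o$)
$\frac{y{\left(-213 \right)}}{4494362} + \frac{n}{290846} = \frac{\left(-213\right) \left(2 - 213\right)}{4494362} - \frac{628976}{290846} = \left(-213\right) \left(-211\right) \frac{1}{4494362} - \frac{314488}{145423} = 44943 \cdot \frac{1}{4494362} - \frac{314488}{145423} = \frac{44943}{4494362} - \frac{314488}{145423} = - \frac{1406887170767}{653583605126}$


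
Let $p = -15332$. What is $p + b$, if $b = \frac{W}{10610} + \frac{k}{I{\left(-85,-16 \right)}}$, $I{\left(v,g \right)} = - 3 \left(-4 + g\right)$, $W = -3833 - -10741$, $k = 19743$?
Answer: $- \frac{318348783}{21220} \approx -15002.0$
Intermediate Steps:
$W = 6908$ ($W = -3833 + 10741 = 6908$)
$I{\left(v,g \right)} = 12 - 3 g$
$b = \frac{6996257}{21220}$ ($b = \frac{6908}{10610} + \frac{19743}{12 - -48} = 6908 \cdot \frac{1}{10610} + \frac{19743}{12 + 48} = \frac{3454}{5305} + \frac{19743}{60} = \frac{3454}{5305} + 19743 \cdot \frac{1}{60} = \frac{3454}{5305} + \frac{6581}{20} = \frac{6996257}{21220} \approx 329.7$)
$p + b = -15332 + \frac{6996257}{21220} = - \frac{318348783}{21220}$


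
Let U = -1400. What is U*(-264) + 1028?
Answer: 370628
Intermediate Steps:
U*(-264) + 1028 = -1400*(-264) + 1028 = 369600 + 1028 = 370628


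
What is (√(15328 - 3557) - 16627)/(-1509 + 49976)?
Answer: -16627/48467 + √11771/48467 ≈ -0.34082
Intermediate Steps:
(√(15328 - 3557) - 16627)/(-1509 + 49976) = (√11771 - 16627)/48467 = (-16627 + √11771)*(1/48467) = -16627/48467 + √11771/48467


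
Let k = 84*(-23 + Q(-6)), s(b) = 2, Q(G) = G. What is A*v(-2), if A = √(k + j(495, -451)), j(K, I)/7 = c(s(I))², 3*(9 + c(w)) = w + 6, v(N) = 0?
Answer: 0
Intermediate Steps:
k = -2436 (k = 84*(-23 - 6) = 84*(-29) = -2436)
c(w) = -7 + w/3 (c(w) = -9 + (w + 6)/3 = -9 + (6 + w)/3 = -9 + (2 + w/3) = -7 + w/3)
j(K, I) = 2527/9 (j(K, I) = 7*(-7 + (⅓)*2)² = 7*(-7 + ⅔)² = 7*(-19/3)² = 7*(361/9) = 2527/9)
A = I*√19397/3 (A = √(-2436 + 2527/9) = √(-19397/9) = I*√19397/3 ≈ 46.424*I)
A*v(-2) = (I*√19397/3)*0 = 0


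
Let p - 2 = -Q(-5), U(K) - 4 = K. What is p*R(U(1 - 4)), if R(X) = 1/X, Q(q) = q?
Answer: 7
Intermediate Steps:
U(K) = 4 + K
p = 7 (p = 2 - 1*(-5) = 2 + 5 = 7)
p*R(U(1 - 4)) = 7/(4 + (1 - 4)) = 7/(4 - 3) = 7/1 = 7*1 = 7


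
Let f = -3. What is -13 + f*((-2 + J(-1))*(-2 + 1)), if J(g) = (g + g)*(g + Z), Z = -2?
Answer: -1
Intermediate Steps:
J(g) = 2*g*(-2 + g) (J(g) = (g + g)*(g - 2) = (2*g)*(-2 + g) = 2*g*(-2 + g))
-13 + f*((-2 + J(-1))*(-2 + 1)) = -13 - 3*(-2 + 2*(-1)*(-2 - 1))*(-2 + 1) = -13 - 3*(-2 + 2*(-1)*(-3))*(-1) = -13 - 3*(-2 + 6)*(-1) = -13 - 12*(-1) = -13 - 3*(-4) = -13 + 12 = -1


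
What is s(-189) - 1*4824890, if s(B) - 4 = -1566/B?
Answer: -33774144/7 ≈ -4.8249e+6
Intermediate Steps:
s(B) = 4 - 1566/B
s(-189) - 1*4824890 = (4 - 1566/(-189)) - 1*4824890 = (4 - 1566*(-1/189)) - 4824890 = (4 + 58/7) - 4824890 = 86/7 - 4824890 = -33774144/7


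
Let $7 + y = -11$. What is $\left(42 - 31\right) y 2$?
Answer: $-396$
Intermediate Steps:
$y = -18$ ($y = -7 - 11 = -18$)
$\left(42 - 31\right) y 2 = \left(42 - 31\right) \left(-18\right) 2 = 11 \left(-18\right) 2 = \left(-198\right) 2 = -396$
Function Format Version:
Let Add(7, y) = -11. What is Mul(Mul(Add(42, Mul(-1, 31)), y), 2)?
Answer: -396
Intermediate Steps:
y = -18 (y = Add(-7, -11) = -18)
Mul(Mul(Add(42, Mul(-1, 31)), y), 2) = Mul(Mul(Add(42, Mul(-1, 31)), -18), 2) = Mul(Mul(Add(42, -31), -18), 2) = Mul(Mul(11, -18), 2) = Mul(-198, 2) = -396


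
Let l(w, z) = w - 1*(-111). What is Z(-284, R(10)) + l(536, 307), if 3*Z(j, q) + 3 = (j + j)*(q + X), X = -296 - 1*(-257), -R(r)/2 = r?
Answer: 35450/3 ≈ 11817.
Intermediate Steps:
R(r) = -2*r
l(w, z) = 111 + w (l(w, z) = w + 111 = 111 + w)
X = -39 (X = -296 + 257 = -39)
Z(j, q) = -1 + 2*j*(-39 + q)/3 (Z(j, q) = -1 + ((j + j)*(q - 39))/3 = -1 + ((2*j)*(-39 + q))/3 = -1 + (2*j*(-39 + q))/3 = -1 + 2*j*(-39 + q)/3)
Z(-284, R(10)) + l(536, 307) = (-1 - 26*(-284) + (2/3)*(-284)*(-2*10)) + (111 + 536) = (-1 + 7384 + (2/3)*(-284)*(-20)) + 647 = (-1 + 7384 + 11360/3) + 647 = 33509/3 + 647 = 35450/3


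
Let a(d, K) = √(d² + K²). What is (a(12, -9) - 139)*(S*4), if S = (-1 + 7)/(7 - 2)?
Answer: -2976/5 ≈ -595.20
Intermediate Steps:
a(d, K) = √(K² + d²)
S = 6/5 ≈ 1.2000
(a(12, -9) - 139)*(S*4) = (√((-9)² + 12²) - 139)*((6/5)*4) = (√(81 + 144) - 139)*(24/5) = (√225 - 139)*(24/5) = (15 - 139)*(24/5) = -124*24/5 = -2976/5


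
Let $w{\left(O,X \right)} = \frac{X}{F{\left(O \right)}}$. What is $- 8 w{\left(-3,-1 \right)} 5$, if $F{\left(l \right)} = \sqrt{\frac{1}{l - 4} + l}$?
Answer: $- \frac{20 i \sqrt{154}}{11} \approx - 22.563 i$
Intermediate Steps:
$F{\left(l \right)} = \sqrt{l + \frac{1}{-4 + l}}$ ($F{\left(l \right)} = \sqrt{\frac{1}{-4 + l} + l} = \sqrt{l + \frac{1}{-4 + l}}$)
$w{\left(O,X \right)} = \frac{X}{\sqrt{\frac{1 + O \left(-4 + O\right)}{-4 + O}}}$
$- 8 w{\left(-3,-1 \right)} 5 = - 8 \left(- \frac{1}{\sqrt{1 - 3 \left(-4 - 3\right)} \frac{i \sqrt{7}}{7}}\right) 5 = - 8 \left(- \frac{1}{\sqrt{1 - -21} \frac{i \sqrt{7}}{7}}\right) 5 = - 8 \left(- \frac{1}{\frac{1}{7} i \sqrt{7} \sqrt{1 + 21}}\right) 5 = - 8 \left(- \frac{1}{\frac{1}{7} i \sqrt{154}}\right) 5 = - 8 \left(- \frac{\left(-1\right) i \sqrt{154}}{22}\right) 5 = - 8 \frac{i \sqrt{154}}{22} \cdot 5 = - \frac{4 i \sqrt{154}}{11} \cdot 5 = - \frac{20 i \sqrt{154}}{11}$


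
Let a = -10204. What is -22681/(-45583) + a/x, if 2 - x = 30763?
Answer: 1162819173/1402178663 ≈ 0.82929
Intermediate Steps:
x = -30761 (x = 2 - 1*30763 = 2 - 30763 = -30761)
-22681/(-45583) + a/x = -22681/(-45583) - 10204/(-30761) = -22681*(-1/45583) - 10204*(-1/30761) = 22681/45583 + 10204/30761 = 1162819173/1402178663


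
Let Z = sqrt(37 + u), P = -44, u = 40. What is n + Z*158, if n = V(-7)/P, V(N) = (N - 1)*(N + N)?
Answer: -28/11 + 158*sqrt(77) ≈ 1383.9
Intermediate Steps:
V(N) = 2*N*(-1 + N) (V(N) = (-1 + N)*(2*N) = 2*N*(-1 + N))
Z = sqrt(77) (Z = sqrt(37 + 40) = sqrt(77) ≈ 8.7750)
n = -28/11 (n = (2*(-7)*(-1 - 7))/(-44) = (2*(-7)*(-8))*(-1/44) = 112*(-1/44) = -28/11 ≈ -2.5455)
n + Z*158 = -28/11 + sqrt(77)*158 = -28/11 + 158*sqrt(77)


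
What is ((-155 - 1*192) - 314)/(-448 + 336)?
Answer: 661/112 ≈ 5.9018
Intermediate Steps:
((-155 - 1*192) - 314)/(-448 + 336) = ((-155 - 192) - 314)/(-112) = (-347 - 314)*(-1/112) = -661*(-1/112) = 661/112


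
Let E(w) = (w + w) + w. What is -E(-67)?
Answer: 201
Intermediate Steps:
E(w) = 3*w (E(w) = 2*w + w = 3*w)
-E(-67) = -3*(-67) = -1*(-201) = 201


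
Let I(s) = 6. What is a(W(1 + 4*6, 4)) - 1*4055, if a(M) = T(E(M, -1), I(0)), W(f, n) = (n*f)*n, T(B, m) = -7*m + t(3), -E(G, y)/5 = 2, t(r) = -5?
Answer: -4102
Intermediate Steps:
E(G, y) = -10 (E(G, y) = -5*2 = -10)
T(B, m) = -5 - 7*m (T(B, m) = -7*m - 5 = -5 - 7*m)
W(f, n) = f*n² (W(f, n) = (f*n)*n = f*n²)
a(M) = -47 (a(M) = -5 - 7*6 = -5 - 42 = -47)
a(W(1 + 4*6, 4)) - 1*4055 = -47 - 1*4055 = -47 - 4055 = -4102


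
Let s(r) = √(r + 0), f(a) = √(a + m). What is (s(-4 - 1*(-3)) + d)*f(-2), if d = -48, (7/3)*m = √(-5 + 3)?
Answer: √(-98 + 21*I*√2)*(-48/7 + I/7) ≈ -11.602 - 68.428*I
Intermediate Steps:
m = 3*I*√2/7 (m = 3*√(-5 + 3)/7 = 3*√(-2)/7 = 3*(I*√2)/7 = 3*I*√2/7 ≈ 0.60609*I)
f(a) = √(a + 3*I*√2/7)
s(r) = √r
(s(-4 - 1*(-3)) + d)*f(-2) = (√(-4 - 1*(-3)) - 48)*(√(49*(-2) + 21*I*√2)/7) = (√(-4 + 3) - 48)*(√(-98 + 21*I*√2)/7) = (√(-1) - 48)*(√(-98 + 21*I*√2)/7) = (I - 48)*(√(-98 + 21*I*√2)/7) = (-48 + I)*(√(-98 + 21*I*√2)/7) = √(-98 + 21*I*√2)*(-48 + I)/7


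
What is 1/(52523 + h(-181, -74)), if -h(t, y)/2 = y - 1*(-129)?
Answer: 1/52413 ≈ 1.9079e-5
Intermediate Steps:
h(t, y) = -258 - 2*y (h(t, y) = -2*(y - 1*(-129)) = -2*(y + 129) = -2*(129 + y) = -258 - 2*y)
1/(52523 + h(-181, -74)) = 1/(52523 + (-258 - 2*(-74))) = 1/(52523 + (-258 + 148)) = 1/(52523 - 110) = 1/52413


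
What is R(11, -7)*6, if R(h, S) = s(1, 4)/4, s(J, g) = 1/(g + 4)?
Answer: 3/16 ≈ 0.18750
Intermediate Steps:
s(J, g) = 1/(4 + g)
R(h, S) = 1/32 (R(h, S) = 1/((4 + 4)*4) = (1/4)/8 = (1/8)*(1/4) = 1/32)
R(11, -7)*6 = (1/32)*6 = 3/16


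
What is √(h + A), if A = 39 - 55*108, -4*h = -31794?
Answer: 3*√910/2 ≈ 45.249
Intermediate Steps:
h = 15897/2 (h = -¼*(-31794) = 15897/2 ≈ 7948.5)
A = -5901 (A = 39 - 5940 = -5901)
√(h + A) = √(15897/2 - 5901) = √(4095/2) = 3*√910/2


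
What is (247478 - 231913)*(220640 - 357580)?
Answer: -2131471100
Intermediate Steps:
(247478 - 231913)*(220640 - 357580) = 15565*(-136940) = -2131471100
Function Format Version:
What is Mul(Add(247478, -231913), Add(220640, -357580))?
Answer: -2131471100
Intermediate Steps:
Mul(Add(247478, -231913), Add(220640, -357580)) = Mul(15565, -136940) = -2131471100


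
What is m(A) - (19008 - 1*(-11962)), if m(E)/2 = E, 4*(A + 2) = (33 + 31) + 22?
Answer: -30931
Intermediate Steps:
A = 39/2 (A = -2 + ((33 + 31) + 22)/4 = -2 + (64 + 22)/4 = -2 + (1/4)*86 = -2 + 43/2 = 39/2 ≈ 19.500)
m(E) = 2*E
m(A) - (19008 - 1*(-11962)) = 2*(39/2) - (19008 - 1*(-11962)) = 39 - (19008 + 11962) = 39 - 1*30970 = 39 - 30970 = -30931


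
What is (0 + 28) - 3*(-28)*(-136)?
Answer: -11396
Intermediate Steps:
(0 + 28) - 3*(-28)*(-136) = 28 + 84*(-136) = 28 - 11424 = -11396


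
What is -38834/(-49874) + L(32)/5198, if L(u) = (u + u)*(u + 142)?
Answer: 189313999/64811263 ≈ 2.9210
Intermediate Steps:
L(u) = 2*u*(142 + u) (L(u) = (2*u)*(142 + u) = 2*u*(142 + u))
-38834/(-49874) + L(32)/5198 = -38834/(-49874) + (2*32*(142 + 32))/5198 = -38834*(-1/49874) + (2*32*174)*(1/5198) = 19417/24937 + 11136*(1/5198) = 19417/24937 + 5568/2599 = 189313999/64811263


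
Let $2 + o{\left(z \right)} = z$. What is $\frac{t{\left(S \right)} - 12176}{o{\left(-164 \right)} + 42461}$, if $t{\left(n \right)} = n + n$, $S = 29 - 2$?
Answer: $- \frac{1102}{3845} \approx -0.28661$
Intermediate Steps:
$o{\left(z \right)} = -2 + z$
$S = 27$
$t{\left(n \right)} = 2 n$
$\frac{t{\left(S \right)} - 12176}{o{\left(-164 \right)} + 42461} = \frac{2 \cdot 27 - 12176}{\left(-2 - 164\right) + 42461} = \frac{54 - 12176}{-166 + 42461} = - \frac{12122}{42295} = \left(-12122\right) \frac{1}{42295} = - \frac{1102}{3845}$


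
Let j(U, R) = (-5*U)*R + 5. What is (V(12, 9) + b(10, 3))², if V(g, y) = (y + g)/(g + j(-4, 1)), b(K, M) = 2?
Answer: 9025/1369 ≈ 6.5924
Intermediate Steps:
j(U, R) = 5 - 5*R*U (j(U, R) = -5*R*U + 5 = 5 - 5*R*U)
V(g, y) = (g + y)/(25 + g) (V(g, y) = (y + g)/(g + (5 - 5*1*(-4))) = (g + y)/(g + (5 + 20)) = (g + y)/(g + 25) = (g + y)/(25 + g))
(V(12, 9) + b(10, 3))² = ((12 + 9)/(25 + 12) + 2)² = (21/37 + 2)² = (95/37)² = 9025/1369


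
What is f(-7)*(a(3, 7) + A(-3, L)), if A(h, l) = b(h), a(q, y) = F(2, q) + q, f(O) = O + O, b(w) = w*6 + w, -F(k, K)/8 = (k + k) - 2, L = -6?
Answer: 476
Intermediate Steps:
F(k, K) = 16 - 16*k (F(k, K) = -8*((k + k) - 2) = -8*(2*k - 2) = -8*(-2 + 2*k) = 16 - 16*k)
b(w) = 7*w (b(w) = 6*w + w = 7*w)
f(O) = 2*O
a(q, y) = -16 + q (a(q, y) = (16 - 16*2) + q = (16 - 32) + q = -16 + q)
A(h, l) = 7*h
f(-7)*(a(3, 7) + A(-3, L)) = (2*(-7))*((-16 + 3) + 7*(-3)) = -14*(-13 - 21) = -14*(-34) = 476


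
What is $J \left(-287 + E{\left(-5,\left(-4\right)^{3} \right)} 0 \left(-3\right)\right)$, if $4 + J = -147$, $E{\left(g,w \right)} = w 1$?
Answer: $43337$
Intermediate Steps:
$E{\left(g,w \right)} = w$
$J = -151$ ($J = -4 - 147 = -151$)
$J \left(-287 + E{\left(-5,\left(-4\right)^{3} \right)} 0 \left(-3\right)\right) = - 151 \left(-287 + \left(-4\right)^{3} \cdot 0 \left(-3\right)\right) = - 151 \left(-287 + \left(-64\right) 0 \left(-3\right)\right) = - 151 \left(-287 + 0 \left(-3\right)\right) = - 151 \left(-287 + 0\right) = \left(-151\right) \left(-287\right) = 43337$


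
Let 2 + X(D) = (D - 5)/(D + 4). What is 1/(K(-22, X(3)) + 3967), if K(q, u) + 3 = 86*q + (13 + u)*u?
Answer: 49/100328 ≈ 0.00048840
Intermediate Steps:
X(D) = -2 + (-5 + D)/(4 + D) (X(D) = -2 + (D - 5)/(D + 4) = -2 + (-5 + D)/(4 + D))
K(q, u) = -3 + 86*q + u*(13 + u) (K(q, u) = -3 + (86*q + (13 + u)*u) = -3 + (86*q + u*(13 + u)) = -3 + 86*q + u*(13 + u))
1/(K(-22, X(3)) + 3967) = 1/((-3 + ((-13 - 1*3)/(4 + 3))**2 + 13*((-13 - 1*3)/(4 + 3)) + 86*(-22)) + 3967) = 1/((-3 + ((-13 - 3)/7)**2 + 13*((-13 - 3)/7) - 1892) + 3967) = 1/((-3 + ((1/7)*(-16))**2 + 13*((1/7)*(-16)) - 1892) + 3967) = 1/((-3 + (-16/7)**2 + 13*(-16/7) - 1892) + 3967) = 1/((-3 + 256/49 - 208/7 - 1892) + 3967) = 1/(-94055/49 + 3967) = 1/(100328/49) = 49/100328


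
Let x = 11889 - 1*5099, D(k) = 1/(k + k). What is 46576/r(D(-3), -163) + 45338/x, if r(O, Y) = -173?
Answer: -154203783/587335 ≈ -262.55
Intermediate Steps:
D(k) = 1/(2*k)
x = 6790 (x = 11889 - 5099 = 6790)
46576/r(D(-3), -163) + 45338/x = 46576/(-173) + 45338/6790 = 46576*(-1/173) + 45338*(1/6790) = -46576/173 + 22669/3395 = -154203783/587335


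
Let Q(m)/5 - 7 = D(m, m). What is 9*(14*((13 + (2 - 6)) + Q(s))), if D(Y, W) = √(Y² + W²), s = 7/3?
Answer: 5544 + 1470*√2 ≈ 7622.9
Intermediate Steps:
s = 7/3 (s = 7*(⅓) = 7/3 ≈ 2.3333)
D(Y, W) = √(W² + Y²)
Q(m) = 35 + 5*√2*√(m²) (Q(m) = 35 + 5*√(m² + m²) = 35 + 5*√(2*m²) = 35 + 5*(√2*√(m²)) = 35 + 5*√2*√(m²))
9*(14*((13 + (2 - 6)) + Q(s))) = 9*(14*((13 + (2 - 6)) + (35 + 5*√2*√((7/3)²)))) = 9*(14*((13 - 4) + (35 + 5*√2*√(49/9)))) = 9*(14*(9 + (35 + 5*√2*(7/3)))) = 9*(14*(9 + (35 + 35*√2/3))) = 9*(14*(44 + 35*√2/3)) = 9*(616 + 490*√2/3) = 5544 + 1470*√2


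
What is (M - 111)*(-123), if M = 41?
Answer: 8610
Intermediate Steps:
(M - 111)*(-123) = (41 - 111)*(-123) = -70*(-123) = 8610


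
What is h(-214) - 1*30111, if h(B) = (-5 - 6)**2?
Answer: -29990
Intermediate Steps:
h(B) = 121 (h(B) = (-11)**2 = 121)
h(-214) - 1*30111 = 121 - 1*30111 = 121 - 30111 = -29990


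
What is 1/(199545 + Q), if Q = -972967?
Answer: -1/773422 ≈ -1.2930e-6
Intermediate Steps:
1/(199545 + Q) = 1/(199545 - 972967) = 1/(-773422) = -1/773422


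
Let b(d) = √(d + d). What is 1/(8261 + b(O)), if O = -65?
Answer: 8261/68244251 - I*√130/68244251 ≈ 0.00012105 - 1.6707e-7*I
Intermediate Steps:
b(d) = √2*√d (b(d) = √(2*d) = √2*√d)
1/(8261 + b(O)) = 1/(8261 + √2*√(-65)) = 1/(8261 + √2*(I*√65)) = 1/(8261 + I*√130)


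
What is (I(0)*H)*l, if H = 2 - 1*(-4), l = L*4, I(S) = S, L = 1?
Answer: 0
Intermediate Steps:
l = 4 (l = 1*4 = 4)
H = 6 (H = 2 + 4 = 6)
(I(0)*H)*l = (0*6)*4 = 0*4 = 0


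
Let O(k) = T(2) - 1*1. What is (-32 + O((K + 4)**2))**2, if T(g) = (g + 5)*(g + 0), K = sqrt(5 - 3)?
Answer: 361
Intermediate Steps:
K = sqrt(2) ≈ 1.4142
T(g) = g*(5 + g) (T(g) = (5 + g)*g = g*(5 + g))
O(k) = 13 (O(k) = 2*(5 + 2) - 1*1 = 2*7 - 1 = 14 - 1 = 13)
(-32 + O((K + 4)**2))**2 = (-32 + 13)**2 = (-19)**2 = 361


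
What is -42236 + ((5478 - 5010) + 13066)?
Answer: -28702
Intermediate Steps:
-42236 + ((5478 - 5010) + 13066) = -42236 + (468 + 13066) = -42236 + 13534 = -28702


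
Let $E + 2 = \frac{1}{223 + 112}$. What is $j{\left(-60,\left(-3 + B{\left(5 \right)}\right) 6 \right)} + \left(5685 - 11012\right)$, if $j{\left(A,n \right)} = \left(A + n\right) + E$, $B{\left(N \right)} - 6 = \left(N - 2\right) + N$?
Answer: $- \frac{1783204}{335} \approx -5323.0$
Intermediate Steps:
$B{\left(N \right)} = 4 + 2 N$ ($B{\left(N \right)} = 6 + \left(\left(N - 2\right) + N\right) = 6 + \left(\left(-2 + N\right) + N\right) = 6 + \left(-2 + 2 N\right) = 4 + 2 N$)
$E = - \frac{669}{335}$ ($E = -2 + \frac{1}{223 + 112} = -2 + \frac{1}{335} = - \frac{669}{335} \approx -1.997$)
$j{\left(A,n \right)} = - \frac{669}{335} + A + n$ ($j{\left(A,n \right)} = \left(A + n\right) - \frac{669}{335} = - \frac{669}{335} + A + n$)
$j{\left(-60,\left(-3 + B{\left(5 \right)}\right) 6 \right)} + \left(5685 - 11012\right) = \left(- \frac{669}{335} - 60 + \left(-3 + \left(4 + 2 \cdot 5\right)\right) 6\right) + \left(5685 - 11012\right) = \left(- \frac{669}{335} - 60 + \left(-3 + \left(4 + 10\right)\right) 6\right) - 5327 = \left(- \frac{669}{335} - 60 + \left(-3 + 14\right) 6\right) - 5327 = \left(- \frac{669}{335} - 60 + 11 \cdot 6\right) - 5327 = \left(- \frac{669}{335} - 60 + 66\right) - 5327 = \frac{1341}{335} - 5327 = - \frac{1783204}{335}$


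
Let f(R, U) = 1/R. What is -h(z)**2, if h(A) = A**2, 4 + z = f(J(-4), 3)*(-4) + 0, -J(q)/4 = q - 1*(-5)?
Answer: -81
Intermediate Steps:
J(q) = -20 - 4*q (J(q) = -4*(q - 1*(-5)) = -4*(q + 5) = -4*(5 + q) = -20 - 4*q)
z = -3 (z = -4 + (-4/(-20 - 4*(-4)) + 0) = -4 + (-4/(-20 + 16) + 0) = -4 + (-4/(-4) + 0) = -4 + (-1/4*(-4) + 0) = -4 + (1 + 0) = -4 + 1 = -3)
-h(z)**2 = -((-3)**2)**2 = -1*9**2 = -1*81 = -81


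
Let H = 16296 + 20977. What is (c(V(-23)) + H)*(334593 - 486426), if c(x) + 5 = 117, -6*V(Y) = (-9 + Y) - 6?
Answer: -5676276705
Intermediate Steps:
V(Y) = 5/2 - Y/6 (V(Y) = -((-9 + Y) - 6)/6 = -(-15 + Y)/6 = 5/2 - Y/6)
c(x) = 112 (c(x) = -5 + 117 = 112)
H = 37273
(c(V(-23)) + H)*(334593 - 486426) = (112 + 37273)*(334593 - 486426) = 37385*(-151833) = -5676276705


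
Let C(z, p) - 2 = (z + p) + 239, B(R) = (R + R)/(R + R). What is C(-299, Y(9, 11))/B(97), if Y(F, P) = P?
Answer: -47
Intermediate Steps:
B(R) = 1 (B(R) = (2*R)/((2*R)) = (2*R)*(1/(2*R)) = 1)
C(z, p) = 241 + p + z (C(z, p) = 2 + ((z + p) + 239) = 2 + ((p + z) + 239) = 2 + (239 + p + z) = 241 + p + z)
C(-299, Y(9, 11))/B(97) = (241 + 11 - 299)/1 = -47*1 = -47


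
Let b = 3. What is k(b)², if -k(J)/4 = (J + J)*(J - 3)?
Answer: 0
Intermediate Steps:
k(J) = -8*J*(-3 + J) (k(J) = -4*(J + J)*(J - 3) = -4*2*J*(-3 + J) = -8*J*(-3 + J))
k(b)² = (8*3*(3 - 1*3))² = (8*3*(3 - 3))² = (8*3*0)² = 0² = 0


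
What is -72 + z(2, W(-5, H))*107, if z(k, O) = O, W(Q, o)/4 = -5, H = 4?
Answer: -2212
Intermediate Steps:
W(Q, o) = -20 (W(Q, o) = 4*(-5) = -20)
-72 + z(2, W(-5, H))*107 = -72 - 20*107 = -72 - 2140 = -2212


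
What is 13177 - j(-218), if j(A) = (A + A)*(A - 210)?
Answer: -173431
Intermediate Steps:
j(A) = 2*A*(-210 + A) (j(A) = (2*A)*(-210 + A) = 2*A*(-210 + A))
13177 - j(-218) = 13177 - 2*(-218)*(-210 - 218) = 13177 - 2*(-218)*(-428) = 13177 - 1*186608 = 13177 - 186608 = -173431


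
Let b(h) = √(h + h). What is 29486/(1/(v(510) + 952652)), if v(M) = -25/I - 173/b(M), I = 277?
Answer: 7780900696394/277 - 2550539*√255/255 ≈ 2.8090e+10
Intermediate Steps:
b(h) = √2*√h (b(h) = √(2*h) = √2*√h)
v(M) = -25/277 - 173*√2/(2*√M)
29486/(1/(v(510) + 952652)) = 29486/(1/((-25/277 - 173*√2/(2*√510)) + 952652)) = 29486/(1/((-25/277 - 173*√2*√510/510/2) + 952652)) = 29486/(1/((-25/277 - 173*√255/510) + 952652)) = 29486/(1/(263884579/277 - 173*√255/510)) = 29486*(263884579/277 - 173*√255/510) = 7780900696394/277 - 2550539*√255/255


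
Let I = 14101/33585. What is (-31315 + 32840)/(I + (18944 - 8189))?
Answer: 51217125/361220776 ≈ 0.14179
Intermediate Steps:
I = 14101/33585 (I = 14101*(1/33585) = 14101/33585 ≈ 0.41986)
(-31315 + 32840)/(I + (18944 - 8189)) = (-31315 + 32840)/(14101/33585 + (18944 - 8189)) = 1525/(14101/33585 + 10755) = 1525/(361220776/33585) = 1525*(33585/361220776) = 51217125/361220776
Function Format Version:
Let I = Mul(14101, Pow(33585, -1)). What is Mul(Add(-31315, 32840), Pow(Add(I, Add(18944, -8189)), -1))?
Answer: Rational(51217125, 361220776) ≈ 0.14179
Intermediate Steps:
I = Rational(14101, 33585) (I = Mul(14101, Rational(1, 33585)) = Rational(14101, 33585) ≈ 0.41986)
Mul(Add(-31315, 32840), Pow(Add(I, Add(18944, -8189)), -1)) = Mul(Add(-31315, 32840), Pow(Add(Rational(14101, 33585), Add(18944, -8189)), -1)) = Mul(1525, Pow(Add(Rational(14101, 33585), 10755), -1)) = Mul(1525, Pow(Rational(361220776, 33585), -1)) = Mul(1525, Rational(33585, 361220776)) = Rational(51217125, 361220776)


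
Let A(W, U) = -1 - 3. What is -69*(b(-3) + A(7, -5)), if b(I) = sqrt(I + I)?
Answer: 276 - 69*I*sqrt(6) ≈ 276.0 - 169.01*I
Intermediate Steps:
A(W, U) = -4
b(I) = sqrt(2)*sqrt(I) (b(I) = sqrt(2*I) = sqrt(2)*sqrt(I))
-69*(b(-3) + A(7, -5)) = -69*(sqrt(2)*sqrt(-3) - 4) = -69*(sqrt(2)*(I*sqrt(3)) - 4) = -69*(I*sqrt(6) - 4) = -69*(-4 + I*sqrt(6)) = 276 - 69*I*sqrt(6)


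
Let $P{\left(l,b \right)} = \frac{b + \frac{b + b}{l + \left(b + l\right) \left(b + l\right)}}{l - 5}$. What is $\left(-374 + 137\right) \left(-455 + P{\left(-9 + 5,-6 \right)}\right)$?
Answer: $\frac{2584169}{24} \approx 1.0767 \cdot 10^{5}$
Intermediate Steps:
$P{\left(l,b \right)} = \frac{b + \frac{2 b}{l + \left(b + l\right)^{2}}}{-5 + l}$
$\left(-374 + 137\right) \left(-455 + P{\left(-9 + 5,-6 \right)}\right) = \left(-374 + 137\right) \left(-455 - \frac{6 \left(2 + \left(-9 + 5\right) + \left(-6 + \left(-9 + 5\right)\right)^{2}\right)}{\left(-9 + 5\right)^{2} - 5 \left(-9 + 5\right) - 5 \left(-6 + \left(-9 + 5\right)\right)^{2} + \left(-9 + 5\right) \left(-6 + \left(-9 + 5\right)\right)^{2}}\right) = - 237 \left(-455 - \frac{6 \left(2 - 4 + \left(-6 - 4\right)^{2}\right)}{\left(-4\right)^{2} - -20 - 5 \left(-6 - 4\right)^{2} - 4 \left(-6 - 4\right)^{2}}\right) = - 237 \left(-455 - \frac{6 \left(2 - 4 + \left(-10\right)^{2}\right)}{16 + 20 - 5 \left(-10\right)^{2} - 4 \left(-10\right)^{2}}\right) = - 237 \left(-455 - \frac{6 \left(2 - 4 + 100\right)}{16 + 20 - 500 - 400}\right) = - 237 \left(-455 - 6 \frac{1}{16 + 20 - 500 - 400} \cdot 98\right) = - 237 \left(-455 - 6 \frac{1}{-864} \cdot 98\right) = - 237 \left(-455 - \left(- \frac{1}{144}\right) 98\right) = - 237 \left(-455 + \frac{49}{72}\right) = \left(-237\right) \left(- \frac{32711}{72}\right) = \frac{2584169}{24}$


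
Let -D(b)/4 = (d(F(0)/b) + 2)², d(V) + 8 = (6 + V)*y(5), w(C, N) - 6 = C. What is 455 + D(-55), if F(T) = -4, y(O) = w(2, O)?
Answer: -20563481/3025 ≈ -6797.8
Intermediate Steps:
w(C, N) = 6 + C
y(O) = 8 (y(O) = 6 + 2 = 8)
d(V) = 40 + 8*V (d(V) = -8 + (6 + V)*8 = -8 + (48 + 8*V) = 40 + 8*V)
D(b) = -4*(42 - 32/b)² (D(b) = -4*((40 + 8*(-4/b)) + 2)² = -4*((40 - 32/b) + 2)² = -4*(42 - 32/b)²)
455 + D(-55) = 455 - 16*(-16 + 21*(-55))²/(-55)² = 455 - 16*1/3025*(-16 - 1155)² = 455 - 16*1/3025*(-1171)² = 455 - 16*1/3025*1371241 = 455 - 21939856/3025 = -20563481/3025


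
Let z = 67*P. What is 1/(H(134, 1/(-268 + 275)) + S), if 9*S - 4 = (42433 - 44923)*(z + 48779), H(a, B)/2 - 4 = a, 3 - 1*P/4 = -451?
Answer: -9/424420502 ≈ -2.1205e-8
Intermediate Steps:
P = 1816 (P = 12 - 4*(-451) = 12 + 1804 = 1816)
z = 121672 (z = 67*1816 = 121672)
H(a, B) = 8 + 2*a
S = -424422986/9 (S = 4/9 + ((42433 - 44923)*(121672 + 48779))/9 = 4/9 + (-2490*170451)/9 = 4/9 + (1/9)*(-424422990) = 4/9 - 47158110 = -424422986/9 ≈ -4.7158e+7)
1/(H(134, 1/(-268 + 275)) + S) = 1/((8 + 2*134) - 424422986/9) = 1/((8 + 268) - 424422986/9) = 1/(276 - 424422986/9) = 1/(-424420502/9) = -9/424420502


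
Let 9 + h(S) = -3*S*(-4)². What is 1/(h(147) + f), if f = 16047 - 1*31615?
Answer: -1/22633 ≈ -4.4183e-5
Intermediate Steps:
h(S) = -9 - 48*S (h(S) = -9 - 3*S*(-4)² = -9 - 3*S*16 = -9 - 48*S)
f = -15568 (f = 16047 - 31615 = -15568)
1/(h(147) + f) = 1/((-9 - 48*147) - 15568) = 1/((-9 - 7056) - 15568) = 1/(-7065 - 15568) = 1/(-22633) = -1/22633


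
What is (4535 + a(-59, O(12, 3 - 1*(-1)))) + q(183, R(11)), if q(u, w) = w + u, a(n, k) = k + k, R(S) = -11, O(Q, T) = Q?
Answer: 4731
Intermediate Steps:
a(n, k) = 2*k
q(u, w) = u + w
(4535 + a(-59, O(12, 3 - 1*(-1)))) + q(183, R(11)) = (4535 + 2*12) + (183 - 11) = (4535 + 24) + 172 = 4559 + 172 = 4731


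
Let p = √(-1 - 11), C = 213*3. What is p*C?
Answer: 1278*I*√3 ≈ 2213.6*I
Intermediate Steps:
C = 639
p = 2*I*√3 (p = √(-12) = 2*I*√3 ≈ 3.4641*I)
p*C = (2*I*√3)*639 = 1278*I*√3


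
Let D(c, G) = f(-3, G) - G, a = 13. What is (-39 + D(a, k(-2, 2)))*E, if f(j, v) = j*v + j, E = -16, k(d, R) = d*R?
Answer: 416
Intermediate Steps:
k(d, R) = R*d
f(j, v) = j + j*v
D(c, G) = -3 - 4*G (D(c, G) = -3*(1 + G) - G = (-3 - 3*G) - G = -3 - 4*G)
(-39 + D(a, k(-2, 2)))*E = (-39 + (-3 - 8*(-2)))*(-16) = (-39 + (-3 - 4*(-4)))*(-16) = (-39 + (-3 + 16))*(-16) = (-39 + 13)*(-16) = -26*(-16) = 416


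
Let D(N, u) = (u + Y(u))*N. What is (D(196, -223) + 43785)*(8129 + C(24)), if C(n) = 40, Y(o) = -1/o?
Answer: 141871023/223 ≈ 6.3619e+5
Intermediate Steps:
D(N, u) = N*(u - 1/u) (D(N, u) = (u - 1/u)*N = N*(u - 1/u))
(D(196, -223) + 43785)*(8129 + C(24)) = ((196*(-223) - 1*196/(-223)) + 43785)*(8129 + 40) = ((-43708 - 1*196*(-1/223)) + 43785)*8169 = ((-43708 + 196/223) + 43785)*8169 = (-9746688/223 + 43785)*8169 = (17367/223)*8169 = 141871023/223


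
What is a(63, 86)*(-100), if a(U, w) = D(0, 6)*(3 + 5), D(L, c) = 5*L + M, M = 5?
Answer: -4000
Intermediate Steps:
D(L, c) = 5 + 5*L (D(L, c) = 5*L + 5 = 5 + 5*L)
a(U, w) = 40 (a(U, w) = (5 + 5*0)*(3 + 5) = (5 + 0)*8 = 5*8 = 40)
a(63, 86)*(-100) = 40*(-100) = -4000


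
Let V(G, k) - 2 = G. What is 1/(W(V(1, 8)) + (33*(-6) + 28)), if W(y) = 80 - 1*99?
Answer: -1/189 ≈ -0.0052910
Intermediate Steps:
V(G, k) = 2 + G
W(y) = -19 (W(y) = 80 - 99 = -19)
1/(W(V(1, 8)) + (33*(-6) + 28)) = 1/(-19 + (33*(-6) + 28)) = 1/(-19 + (-198 + 28)) = 1/(-19 - 170) = 1/(-189) = -1/189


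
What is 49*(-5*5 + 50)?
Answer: 1225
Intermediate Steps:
49*(-5*5 + 50) = 49*(-25 + 50) = 49*25 = 1225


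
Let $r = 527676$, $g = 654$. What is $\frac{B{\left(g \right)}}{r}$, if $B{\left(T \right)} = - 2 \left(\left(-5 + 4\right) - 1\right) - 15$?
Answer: $- \frac{11}{527676} \approx -2.0846 \cdot 10^{-5}$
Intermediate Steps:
$B{\left(T \right)} = -11$ ($B{\left(T \right)} = - 2 \left(-1 - 1\right) - 15 = \left(-2\right) \left(-2\right) - 15 = 4 - 15 = -11$)
$\frac{B{\left(g \right)}}{r} = - \frac{11}{527676}$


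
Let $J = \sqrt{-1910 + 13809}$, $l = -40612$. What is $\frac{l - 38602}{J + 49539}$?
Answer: $- \frac{1962091173}{1227050311} + \frac{39607 \sqrt{11899}}{1227050311} \approx -1.5955$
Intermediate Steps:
$J = \sqrt{11899} \approx 109.08$
$\frac{l - 38602}{J + 49539} = \frac{-40612 - 38602}{\sqrt{11899} + 49539} = - \frac{79214}{49539 + \sqrt{11899}}$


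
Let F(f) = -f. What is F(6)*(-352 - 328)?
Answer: 4080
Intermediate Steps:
F(6)*(-352 - 328) = (-1*6)*(-352 - 328) = -6*(-680) = 4080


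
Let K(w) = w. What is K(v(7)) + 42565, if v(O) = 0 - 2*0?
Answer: 42565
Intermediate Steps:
v(O) = 0 (v(O) = 0 + 0 = 0)
K(v(7)) + 42565 = 0 + 42565 = 42565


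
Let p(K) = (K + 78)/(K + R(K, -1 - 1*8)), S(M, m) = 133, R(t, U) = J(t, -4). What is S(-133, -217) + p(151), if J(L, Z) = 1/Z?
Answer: 81115/603 ≈ 134.52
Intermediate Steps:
R(t, U) = -1/4 (R(t, U) = 1/(-4) = -1/4)
p(K) = (78 + K)/(-1/4 + K) (p(K) = (K + 78)/(K - 1/4) = (78 + K)/(-1/4 + K))
S(-133, -217) + p(151) = 133 + 4*(78 + 151)/(-1 + 4*151) = 133 + 4*229/(-1 + 604) = 133 + 4*229/603 = 133 + 4*(1/603)*229 = 133 + 916/603 = 81115/603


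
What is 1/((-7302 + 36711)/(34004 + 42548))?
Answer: 76552/29409 ≈ 2.6030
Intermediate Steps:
1/((-7302 + 36711)/(34004 + 42548)) = 1/(29409/76552) = 76552/29409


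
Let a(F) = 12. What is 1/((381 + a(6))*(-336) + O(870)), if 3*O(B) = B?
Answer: -1/131758 ≈ -7.5897e-6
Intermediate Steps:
O(B) = B/3
1/((381 + a(6))*(-336) + O(870)) = 1/((381 + 12)*(-336) + (⅓)*870) = 1/(393*(-336) + 290) = 1/(-132048 + 290) = 1/(-131758) = -1/131758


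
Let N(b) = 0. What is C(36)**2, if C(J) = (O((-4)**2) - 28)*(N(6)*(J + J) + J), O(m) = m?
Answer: 186624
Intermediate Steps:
C(J) = -12*J (C(J) = ((-4)**2 - 28)*(0*(J + J) + J) = (16 - 28)*(0*(2*J) + J) = -12*(0 + J) = -12*J)
C(36)**2 = (-12*36)**2 = (-432)**2 = 186624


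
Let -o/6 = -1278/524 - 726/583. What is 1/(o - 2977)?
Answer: -6943/20515834 ≈ -0.00033842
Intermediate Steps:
o = 153477/6943 (o = -6*(-1278/524 - 726/583) = -6*(-1278*1/524 - 726*1/583) = -6*(-639/262 - 66/53) = -6*(-51159/13886) = 153477/6943 ≈ 22.105)
1/(o - 2977) = 1/(153477/6943 - 2977) = 1/(-20515834/6943) = -6943/20515834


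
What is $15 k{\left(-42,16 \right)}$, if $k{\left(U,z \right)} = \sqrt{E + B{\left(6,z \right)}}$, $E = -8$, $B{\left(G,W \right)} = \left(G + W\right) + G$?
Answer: $30 \sqrt{5} \approx 67.082$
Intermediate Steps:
$B{\left(G,W \right)} = W + 2 G$
$k{\left(U,z \right)} = \sqrt{4 + z}$ ($k{\left(U,z \right)} = \sqrt{-8 + \left(z + 2 \cdot 6\right)} = \sqrt{-8 + \left(z + 12\right)} = \sqrt{-8 + \left(12 + z\right)} = \sqrt{4 + z}$)
$15 k{\left(-42,16 \right)} = 15 \sqrt{4 + 16} = 15 \sqrt{20} = 15 \cdot 2 \sqrt{5} = 30 \sqrt{5}$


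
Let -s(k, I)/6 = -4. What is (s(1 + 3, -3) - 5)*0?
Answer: 0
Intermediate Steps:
s(k, I) = 24 (s(k, I) = -6*(-4) = 24)
(s(1 + 3, -3) - 5)*0 = (24 - 5)*0 = 19*0 = 0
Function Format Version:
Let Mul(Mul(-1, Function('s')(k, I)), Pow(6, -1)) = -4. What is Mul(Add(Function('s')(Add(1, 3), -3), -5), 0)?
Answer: 0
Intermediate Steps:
Function('s')(k, I) = 24 (Function('s')(k, I) = Mul(-6, -4) = 24)
Mul(Add(Function('s')(Add(1, 3), -3), -5), 0) = Mul(Add(24, -5), 0) = Mul(19, 0) = 0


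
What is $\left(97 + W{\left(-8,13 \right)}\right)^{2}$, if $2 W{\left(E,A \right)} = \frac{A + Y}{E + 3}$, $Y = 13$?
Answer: $\frac{222784}{25} \approx 8911.4$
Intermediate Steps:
$W{\left(E,A \right)} = \frac{13 + A}{2 \left(3 + E\right)}$ ($W{\left(E,A \right)} = \frac{\left(A + 13\right) \frac{1}{E + 3}}{2} = \frac{\left(13 + A\right) \frac{1}{3 + E}}{2} = \frac{\frac{1}{3 + E} \left(13 + A\right)}{2} = \frac{13 + A}{2 \left(3 + E\right)}$)
$\left(97 + W{\left(-8,13 \right)}\right)^{2} = \left(97 + \frac{13 + 13}{2 \left(3 - 8\right)}\right)^{2} = \left(97 + \frac{1}{2} \frac{1}{-5} \cdot 26\right)^{2} = \left(97 + \frac{1}{2} \left(- \frac{1}{5}\right) 26\right)^{2} = \left(97 - \frac{13}{5}\right)^{2} = \left(\frac{472}{5}\right)^{2} = \frac{222784}{25}$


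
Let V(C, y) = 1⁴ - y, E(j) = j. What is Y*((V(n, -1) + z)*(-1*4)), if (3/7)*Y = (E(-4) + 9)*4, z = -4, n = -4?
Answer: 1120/3 ≈ 373.33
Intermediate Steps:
V(C, y) = 1 - y
Y = 140/3 (Y = 7*((-4 + 9)*4)/3 = 7*(5*4)/3 = (7/3)*20 = 140/3 ≈ 46.667)
Y*((V(n, -1) + z)*(-1*4)) = 140*(((1 - 1*(-1)) - 4)*(-1*4))/3 = 140*(((1 + 1) - 4)*(-4))/3 = 140*((2 - 4)*(-4))/3 = 140*(-2*(-4))/3 = (140/3)*8 = 1120/3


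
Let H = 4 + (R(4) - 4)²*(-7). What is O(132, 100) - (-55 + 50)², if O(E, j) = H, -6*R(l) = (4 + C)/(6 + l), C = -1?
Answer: -54327/400 ≈ -135.82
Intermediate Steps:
R(l) = -1/(2*(6 + l)) (R(l) = -(4 - 1)/(6*(6 + l)) = -1/(2*(6 + l)))
H = -44327/400 (H = 4 + (-1/(12 + 2*4) - 4)²*(-7) = 4 + (-1/(12 + 8) - 4)²*(-7) = 4 + (-1/20 - 4)²*(-7) = 4 + (-81/20)²*(-7) = 4 + (6561/400)*(-7) = 4 - 45927/400 = -44327/400 ≈ -110.82)
O(E, j) = -44327/400
O(132, 100) - (-55 + 50)² = -44327/400 - (-55 + 50)² = -44327/400 - 1*(-5)² = -44327/400 - 1*25 = -44327/400 - 25 = -54327/400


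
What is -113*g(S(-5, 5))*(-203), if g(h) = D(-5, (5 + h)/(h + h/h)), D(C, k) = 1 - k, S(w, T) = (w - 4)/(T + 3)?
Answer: 734048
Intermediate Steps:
S(w, T) = (-4 + w)/(3 + T)
g(h) = 1 - (5 + h)/(1 + h) (g(h) = 1 - (5 + h)/(h + h/h) = 1 - (5 + h)/(h + 1) = 1 - (5 + h)/(1 + h))
-113*g(S(-5, 5))*(-203) = -(-452)/(1 + (-4 - 5)/(3 + 5))*(-203) = -(-452)/(1 - 9/8)*(-203) = -(-452)/(-⅛)*(-203) = -(-452)*(-8)*(-203) = -113*32*(-203) = -3616*(-203) = 734048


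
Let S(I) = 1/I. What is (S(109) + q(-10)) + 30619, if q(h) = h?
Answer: 3336382/109 ≈ 30609.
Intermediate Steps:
(S(109) + q(-10)) + 30619 = (1/109 - 10) + 30619 = -1089/109 + 30619 = 3336382/109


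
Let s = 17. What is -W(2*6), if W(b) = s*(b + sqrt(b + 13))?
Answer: -289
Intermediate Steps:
W(b) = 17*b + 17*sqrt(13 + b) (W(b) = 17*(b + sqrt(b + 13)) = 17*(b + sqrt(13 + b)) = 17*b + 17*sqrt(13 + b))
-W(2*6) = -(17*(2*6) + 17*sqrt(13 + 2*6)) = -(17*12 + 17*sqrt(13 + 12)) = -(204 + 17*sqrt(25)) = -(204 + 17*5) = -(204 + 85) = -1*289 = -289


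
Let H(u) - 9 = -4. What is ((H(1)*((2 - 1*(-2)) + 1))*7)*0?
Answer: 0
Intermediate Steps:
H(u) = 5 (H(u) = 9 - 4 = 5)
((H(1)*((2 - 1*(-2)) + 1))*7)*0 = ((5*((2 - 1*(-2)) + 1))*7)*0 = ((5*((2 + 2) + 1))*7)*0 = ((5*(4 + 1))*7)*0 = ((5*5)*7)*0 = (25*7)*0 = 175*0 = 0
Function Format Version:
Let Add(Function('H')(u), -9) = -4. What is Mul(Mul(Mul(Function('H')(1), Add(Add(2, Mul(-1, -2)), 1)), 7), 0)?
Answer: 0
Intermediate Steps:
Function('H')(u) = 5 (Function('H')(u) = Add(9, -4) = 5)
Mul(Mul(Mul(Function('H')(1), Add(Add(2, Mul(-1, -2)), 1)), 7), 0) = Mul(Mul(Mul(5, Add(Add(2, Mul(-1, -2)), 1)), 7), 0) = Mul(Mul(Mul(5, Add(Add(2, 2), 1)), 7), 0) = Mul(Mul(Mul(5, Add(4, 1)), 7), 0) = Mul(Mul(Mul(5, 5), 7), 0) = Mul(Mul(25, 7), 0) = Mul(175, 0) = 0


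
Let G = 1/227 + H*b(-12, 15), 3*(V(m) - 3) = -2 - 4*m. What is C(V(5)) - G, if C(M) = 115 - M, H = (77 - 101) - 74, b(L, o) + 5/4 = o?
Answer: 1997821/1362 ≈ 1466.8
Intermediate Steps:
b(L, o) = -5/4 + o
V(m) = 7/3 - 4*m/3 (V(m) = 3 + (-2 - 4*m)/3 = 3 + (-⅔ - 4*m/3) = 7/3 - 4*m/3)
H = -98 (H = -24 - 74 = -98)
G = -611763/454 (G = 1/227 - 98*(-5/4 + 15) = 1/227 - 98*55/4 = 1/227 - 2695/2 = -611763/454 ≈ -1347.5)
C(V(5)) - G = (115 - (7/3 - 4/3*5)) - 1*(-611763/454) = (115 - (7/3 - 20/3)) + 611763/454 = (115 - 1*(-13/3)) + 611763/454 = (115 + 13/3) + 611763/454 = 358/3 + 611763/454 = 1997821/1362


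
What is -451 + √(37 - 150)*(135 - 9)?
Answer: -451 + 126*I*√113 ≈ -451.0 + 1339.4*I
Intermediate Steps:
-451 + √(37 - 150)*(135 - 9) = -451 + √(-113)*126 = -451 + (I*√113)*126 = -451 + 126*I*√113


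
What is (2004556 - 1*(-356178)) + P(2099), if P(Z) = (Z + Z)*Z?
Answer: 11172336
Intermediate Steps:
P(Z) = 2*Z**2 (P(Z) = (2*Z)*Z = 2*Z**2)
(2004556 - 1*(-356178)) + P(2099) = (2004556 - 1*(-356178)) + 2*2099**2 = (2004556 + 356178) + 2*4405801 = 2360734 + 8811602 = 11172336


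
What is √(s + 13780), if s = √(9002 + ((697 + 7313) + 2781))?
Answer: √(13780 + √19793) ≈ 117.99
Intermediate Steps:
s = √19793 (s = √(9002 + (8010 + 2781)) = √(9002 + 10791) = √19793 ≈ 140.69)
√(s + 13780) = √(√19793 + 13780) = √(13780 + √19793)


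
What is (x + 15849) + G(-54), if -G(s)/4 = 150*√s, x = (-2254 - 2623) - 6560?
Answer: 4412 - 1800*I*√6 ≈ 4412.0 - 4409.1*I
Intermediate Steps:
x = -11437 (x = -4877 - 6560 = -11437)
G(s) = -600*√s
(x + 15849) + G(-54) = (-11437 + 15849) - 1800*I*√6 = 4412 - 1800*I*√6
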